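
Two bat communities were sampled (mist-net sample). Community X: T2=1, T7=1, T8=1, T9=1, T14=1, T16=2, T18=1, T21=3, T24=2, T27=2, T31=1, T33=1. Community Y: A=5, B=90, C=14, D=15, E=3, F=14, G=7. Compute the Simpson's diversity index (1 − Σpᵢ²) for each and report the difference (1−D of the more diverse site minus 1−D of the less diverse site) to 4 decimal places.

0.3014

Community X: N=17, proportions 0.058824, 0.058824, 0.058824, 0.058824, 0.058824, 0.117647, 0.058824, 0.176471, 0.117647, 0.117647, 0.058824, 0.058824, giving 1−D = 0.899654 (working shown to 6 dp, full precision carried).
Community Y: N=148, proportions 0.033784, 0.608108, 0.094595, 0.101351, 0.02027, 0.094595, 0.047297, giving 1−D = 0.598247.
Difference = |0.899654 − 0.598247| = 0.301407, i.e. 0.3014 to 4 decimal places.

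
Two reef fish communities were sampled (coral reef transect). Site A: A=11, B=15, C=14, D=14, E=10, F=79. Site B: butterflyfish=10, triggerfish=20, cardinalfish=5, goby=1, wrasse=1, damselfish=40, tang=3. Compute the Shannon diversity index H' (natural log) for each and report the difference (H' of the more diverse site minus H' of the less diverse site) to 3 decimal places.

0.044

Site A: N=143, proportions 0.07692, 0.1049, 0.0979, 0.0979, 0.06993, 0.55245, giving H' = 1.40268 (working shown to 5 dp, full precision carried).
Site B: N=80, proportions 0.125, 0.25, 0.0625, 0.0125, 0.0125, 0.5, 0.0375, giving H' = 1.35904.
Difference = |1.40268 − 1.35904| = 0.04364, i.e. 0.044 to 3 decimal places.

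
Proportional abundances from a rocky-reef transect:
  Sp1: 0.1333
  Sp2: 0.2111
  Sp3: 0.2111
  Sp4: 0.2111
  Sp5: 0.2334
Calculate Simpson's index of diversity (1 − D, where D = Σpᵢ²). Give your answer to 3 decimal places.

D = 0.1333² + 0.2111² + 0.2111² + 0.2111² + 0.2334² = 0.01777 + 0.04456 + 0.04456 + 0.04456 + 0.05448 = 0.20593 (working shown to 5 dp, full precision carried).
So 1 − D = 0.79407, i.e. 0.794 to 3 decimal places.

0.794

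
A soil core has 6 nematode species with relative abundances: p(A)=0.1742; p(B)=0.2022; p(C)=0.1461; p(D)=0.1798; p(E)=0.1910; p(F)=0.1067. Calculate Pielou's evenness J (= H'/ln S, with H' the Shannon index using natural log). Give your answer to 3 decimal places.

H' = −Σ pᵢ ln pᵢ = −((-0.30442) + (-0.32322) + (-0.28102) + (-0.30852) + (-0.31620) + (-0.23877)) = 1.77214 (working shown to 5 dp, full precision carried).
With S = 6 species, ln S = 1.79176, so J = 1.77214/1.79176 = 0.98905, i.e. 0.989 to 3 decimal places.

0.989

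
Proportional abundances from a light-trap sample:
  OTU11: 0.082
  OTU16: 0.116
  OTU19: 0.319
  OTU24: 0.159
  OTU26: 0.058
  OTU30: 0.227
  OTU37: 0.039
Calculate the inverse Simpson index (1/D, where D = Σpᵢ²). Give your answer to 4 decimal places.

4.9107

D = 0.082² + 0.116² + 0.319² + 0.159² + 0.058² + 0.227² + 0.039² = 0.00672400 + 0.01345600 + 0.10176100 + 0.02528100 + 0.00336400 + 0.05152900 + 0.00152100 = 0.20363600 (working shown to 8 dp, full precision carried).
So 1/D = 4.910723, i.e. 4.9107 to 4 decimal places.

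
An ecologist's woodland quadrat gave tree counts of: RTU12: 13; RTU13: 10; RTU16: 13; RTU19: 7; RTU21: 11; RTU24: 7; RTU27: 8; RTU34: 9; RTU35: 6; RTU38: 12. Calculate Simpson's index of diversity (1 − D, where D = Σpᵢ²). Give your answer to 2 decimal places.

Total N = 13+10+13+7+11+7+8+9+6+12 = 96, so the proportions are 0.1354, 0.1042, 0.1354, 0.0729, 0.1146, 0.0729, 0.0833, 0.0938, 0.0625, 0.125 (working shown to 4 dp, full precision carried).
D = 0.1354² + 0.1042² + 0.1354² + 0.0729² + 0.1146² + 0.0729² + 0.0833² + 0.0938² + 0.0625² + 0.125² = 0.0183 + 0.0109 + 0.0183 + 0.0053 + 0.0131 + 0.0053 + 0.0069 + 0.0088 + 0.0039 + 0.0156 = 0.1066.
So 1 − D = 0.8934, i.e. 0.89 to 2 decimal places.

0.89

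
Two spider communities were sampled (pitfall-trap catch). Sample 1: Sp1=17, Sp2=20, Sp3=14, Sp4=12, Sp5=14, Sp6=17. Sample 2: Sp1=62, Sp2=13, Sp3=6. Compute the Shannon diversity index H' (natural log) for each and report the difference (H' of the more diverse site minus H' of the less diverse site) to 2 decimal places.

1.09

Sample 1: N=94, proportions 0.1809, 0.2128, 0.1489, 0.1277, 0.1489, 0.1809, giving H' = 1.7778 (working shown to 4 dp, full precision carried).
Sample 2: N=81, proportions 0.7654, 0.1605, 0.0741, giving H' = 0.6910.
Difference = |1.7778 − 0.6910| = 1.0868, i.e. 1.09 to 2 decimal places.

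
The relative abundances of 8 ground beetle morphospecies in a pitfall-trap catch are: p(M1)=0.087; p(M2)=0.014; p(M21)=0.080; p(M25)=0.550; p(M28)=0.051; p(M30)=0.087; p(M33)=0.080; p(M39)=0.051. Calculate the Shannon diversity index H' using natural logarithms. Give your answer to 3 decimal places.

1.521

Each pᵢ ln pᵢ term (working shown to 5 dp, full precision carried): 0.087×(-2.44185)=-0.21244, 0.014×(-4.26870)=-0.05976, 0.08×(-2.52573)=-0.20206, 0.55×(-0.59784)=-0.32881, 0.051×(-2.97593)=-0.15177, 0.087×(-2.44185)=-0.21244, 0.08×(-2.52573)=-0.20206, 0.051×(-2.97593)=-0.15177.
Sum = -1.52111, so H' = 1.521.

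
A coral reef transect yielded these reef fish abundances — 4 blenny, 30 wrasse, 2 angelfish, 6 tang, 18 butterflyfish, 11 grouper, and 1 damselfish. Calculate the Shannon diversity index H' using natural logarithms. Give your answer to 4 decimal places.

Total N = 4+30+2+6+18+11+1 = 72, so the proportions are 0.055556, 0.416667, 0.027778, 0.083333, 0.25, 0.152778, 0.013889 (working shown to 6 dp, full precision carried).
Each pᵢ ln pᵢ term: 0.055556×(-2.890372)=-0.160576, 0.416667×(-0.875469)=-0.364779, 0.027778×(-3.583519)=-0.099542, 0.083333×(-2.484907)=-0.207076, 0.25×(-1.386294)=-0.346574, 0.152778×(-1.878771)=-0.287034, 0.013889×(-4.276666)=-0.059398.
Sum = -1.524979, so H' = 1.5250.

1.5250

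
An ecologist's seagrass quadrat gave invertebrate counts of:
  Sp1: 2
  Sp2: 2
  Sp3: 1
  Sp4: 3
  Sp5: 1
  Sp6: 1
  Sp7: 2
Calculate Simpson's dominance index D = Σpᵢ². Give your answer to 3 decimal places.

0.167

Total N = 2+2+1+3+1+1+2 = 12, so the proportions are 0.16667, 0.16667, 0.08333, 0.25, 0.08333, 0.08333, 0.16667 (working shown to 5 dp, full precision carried).
D = 0.16667² + 0.16667² + 0.08333² + 0.25² + 0.08333² + 0.08333² + 0.16667² = 0.02778 + 0.02778 + 0.00694 + 0.06250 + 0.00694 + 0.00694 + 0.02778 = 0.16667.
To 3 decimal places, D = 0.167.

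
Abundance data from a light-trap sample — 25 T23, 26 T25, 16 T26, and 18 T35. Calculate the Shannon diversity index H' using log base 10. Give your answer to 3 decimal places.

0.593

Total N = 25+26+16+18 = 85, so the proportions are 0.29412, 0.30588, 0.18824, 0.21176 (working shown to 5 dp, full precision carried).
Each pᵢ log₁₀ pᵢ term: 0.29412×(-0.53148)=-0.15632, 0.30588×(-0.51445)=-0.15736, 0.18824×(-0.72530)=-0.13653, 0.21176×(-0.67415)=-0.14276.
Sum = -0.59296, so H' = 0.593.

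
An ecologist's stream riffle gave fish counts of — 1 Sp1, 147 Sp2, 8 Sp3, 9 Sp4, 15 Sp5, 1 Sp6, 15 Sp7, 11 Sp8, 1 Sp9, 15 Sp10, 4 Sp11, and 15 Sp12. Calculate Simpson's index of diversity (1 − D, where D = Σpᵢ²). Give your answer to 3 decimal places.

0.611

Total N = 1+147+8+9+15+1+15+11+1+15+4+15 = 242, so the proportions are 0.00413, 0.60744, 0.03306, 0.03719, 0.06198, 0.00413, 0.06198, 0.04545, 0.00413, 0.06198, 0.01653, 0.06198 (working shown to 5 dp, full precision carried).
D = 0.00413² + 0.60744² + 0.03306² + 0.03719² + 0.06198² + 0.00413² + 0.06198² + 0.04545² + 0.00413² + 0.06198² + 0.01653² + 0.06198² = 0.00002 + 0.36898 + 0.00109 + 0.00138 + 0.00384 + 0.00002 + 0.00384 + 0.00207 + 0.00002 + 0.00384 + 0.00027 + 0.00384 = 0.38922.
So 1 − D = 0.61078, i.e. 0.611 to 3 decimal places.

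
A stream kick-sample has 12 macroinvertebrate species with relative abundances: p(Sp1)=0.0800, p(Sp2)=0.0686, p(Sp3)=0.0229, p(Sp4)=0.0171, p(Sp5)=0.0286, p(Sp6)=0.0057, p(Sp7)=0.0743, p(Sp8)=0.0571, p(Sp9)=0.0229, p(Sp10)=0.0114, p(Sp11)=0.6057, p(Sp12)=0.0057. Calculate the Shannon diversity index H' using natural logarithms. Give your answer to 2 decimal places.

1.50

Each pᵢ ln pᵢ term (working shown to 4 dp, full precision carried): 0.08×(-2.5257)=-0.2021, 0.0686×(-2.6795)=-0.1838, 0.0229×(-3.7766)=-0.0865, 0.0171×(-4.0687)=-0.0696, 0.0286×(-3.5543)=-0.1017, 0.0057×(-5.1673)=-0.0295, 0.0743×(-2.5996)=-0.1932, 0.0571×(-2.8630)=-0.1635, 0.0229×(-3.7766)=-0.0865, 0.0114×(-4.4741)=-0.0510, 0.6057×(-0.5014)=-0.3037, 0.0057×(-5.1673)=-0.0295.
Sum = -1.5003, so H' = 1.50.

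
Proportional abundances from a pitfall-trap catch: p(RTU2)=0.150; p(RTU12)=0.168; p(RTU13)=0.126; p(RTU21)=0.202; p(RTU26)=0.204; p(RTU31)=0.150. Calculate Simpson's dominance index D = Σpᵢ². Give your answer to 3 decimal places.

0.172

D = 0.15² + 0.168² + 0.126² + 0.202² + 0.204² + 0.15² = 0.02250 + 0.02822 + 0.01588 + 0.04080 + 0.04162 + 0.02250 = 0.17152 (working shown to 5 dp, full precision carried).
To 3 decimal places, D = 0.172.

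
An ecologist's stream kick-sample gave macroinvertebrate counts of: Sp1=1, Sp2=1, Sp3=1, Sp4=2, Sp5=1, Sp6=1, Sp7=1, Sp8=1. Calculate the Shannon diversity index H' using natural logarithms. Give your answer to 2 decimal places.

Total N = 1+1+1+2+1+1+1+1 = 9, so the proportions are 0.1111, 0.1111, 0.1111, 0.2222, 0.1111, 0.1111, 0.1111, 0.1111 (working shown to 4 dp, full precision carried).
Each pᵢ ln pᵢ term: 0.1111×(-2.1972)=-0.2441, 0.1111×(-2.1972)=-0.2441, 0.1111×(-2.1972)=-0.2441, 0.2222×(-1.5041)=-0.3342, 0.1111×(-2.1972)=-0.2441, 0.1111×(-2.1972)=-0.2441, 0.1111×(-2.1972)=-0.2441, 0.1111×(-2.1972)=-0.2441.
Sum = -2.0432, so H' = 2.04.

2.04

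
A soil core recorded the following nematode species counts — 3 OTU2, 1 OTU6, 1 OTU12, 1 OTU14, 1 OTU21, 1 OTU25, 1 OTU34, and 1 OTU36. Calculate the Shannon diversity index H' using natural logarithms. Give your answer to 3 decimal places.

1.973

Total N = 3+1+1+1+1+1+1+1 = 10, so the proportions are 0.3, 0.1, 0.1, 0.1, 0.1, 0.1, 0.1, 0.1 (working shown to 5 dp, full precision carried).
Each pᵢ ln pᵢ term: 0.3×(-1.20397)=-0.36119, 0.1×(-2.30259)=-0.23026, 0.1×(-2.30259)=-0.23026, 0.1×(-2.30259)=-0.23026, 0.1×(-2.30259)=-0.23026, 0.1×(-2.30259)=-0.23026, 0.1×(-2.30259)=-0.23026, 0.1×(-2.30259)=-0.23026.
Sum = -1.97300, so H' = 1.973.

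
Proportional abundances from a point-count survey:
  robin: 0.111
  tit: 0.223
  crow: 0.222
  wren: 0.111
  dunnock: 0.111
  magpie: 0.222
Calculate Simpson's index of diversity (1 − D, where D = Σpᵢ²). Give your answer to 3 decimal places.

0.815

D = 0.111² + 0.223² + 0.222² + 0.111² + 0.111² + 0.222² = 0.01232 + 0.04973 + 0.04928 + 0.01232 + 0.01232 + 0.04928 = 0.18526 (working shown to 5 dp, full precision carried).
So 1 − D = 0.81474, i.e. 0.815 to 3 decimal places.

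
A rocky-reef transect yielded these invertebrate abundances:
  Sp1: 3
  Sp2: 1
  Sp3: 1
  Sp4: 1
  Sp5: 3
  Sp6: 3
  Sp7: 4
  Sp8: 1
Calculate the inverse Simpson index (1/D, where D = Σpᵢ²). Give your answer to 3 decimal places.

Total N = 3+1+1+1+3+3+4+1 = 17, so the proportions are 0.1764706, 0.0588235, 0.0588235, 0.0588235, 0.1764706, 0.1764706, 0.2352941, 0.0588235 (working shown to 7 dp, full precision carried).
D = 0.1764706² + 0.0588235² + 0.0588235² + 0.0588235² + 0.1764706² + 0.1764706² + 0.2352941² + 0.0588235² = 0.0311419 + 0.0034602 + 0.0034602 + 0.0034602 + 0.0311419 + 0.0311419 + 0.0553633 + 0.0034602 = 0.1626298.
So 1/D = 6.14894, i.e. 6.149 to 3 decimal places.

6.149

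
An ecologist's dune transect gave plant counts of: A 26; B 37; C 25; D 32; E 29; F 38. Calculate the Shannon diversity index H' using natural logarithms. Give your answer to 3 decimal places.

1.779

Total N = 26+37+25+32+29+38 = 187, so the proportions are 0.13904, 0.19786, 0.13369, 0.17112, 0.15508, 0.20321 (working shown to 5 dp, full precision carried).
Each pᵢ ln pᵢ term: 0.13904×(-1.97301)=-0.27432, 0.19786×(-1.62019)=-0.32057, 0.13369×(-2.01223)=-0.26902, 0.17112×(-1.76537)=-0.30210, 0.15508×(-1.86381)=-0.28904, 0.20321×(-1.59352)=-0.32382.
Sum = -1.77886, so H' = 1.779.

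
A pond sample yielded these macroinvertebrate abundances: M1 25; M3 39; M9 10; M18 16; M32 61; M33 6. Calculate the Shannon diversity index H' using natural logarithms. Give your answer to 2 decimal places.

Total N = 25+39+10+16+61+6 = 157, so the proportions are 0.1592, 0.2484, 0.0637, 0.1019, 0.3885, 0.0382 (working shown to 4 dp, full precision carried).
Each pᵢ ln pᵢ term: 0.1592×(-1.8374)=-0.2926, 0.2484×(-1.3927)=-0.3460, 0.0637×(-2.7537)=-0.1754, 0.1019×(-2.2837)=-0.2327, 0.3885×(-0.9454)=-0.3673, 0.0382×(-3.2645)=-0.1248.
Sum = -1.5387, so H' = 1.54.

1.54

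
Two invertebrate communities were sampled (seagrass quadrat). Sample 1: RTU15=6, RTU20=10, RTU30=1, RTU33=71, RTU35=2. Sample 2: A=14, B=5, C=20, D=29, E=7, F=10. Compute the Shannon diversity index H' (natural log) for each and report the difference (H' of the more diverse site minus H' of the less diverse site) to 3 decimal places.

Sample 1: N=90, proportions 0.066667, 0.111111, 0.011111, 0.788889, 0.022222, giving H' = 0.746332 (working shown to 6 dp, full precision carried).
Sample 2: N=85, proportions 0.164706, 0.058824, 0.235294, 0.341176, 0.082353, 0.117647, giving H' = 1.628446.
Difference = |0.746332 − 1.628446| = 0.882114, i.e. 0.882 to 3 decimal places.

0.882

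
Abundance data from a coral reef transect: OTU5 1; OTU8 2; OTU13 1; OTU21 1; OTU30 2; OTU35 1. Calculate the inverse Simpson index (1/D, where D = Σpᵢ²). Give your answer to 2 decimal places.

Total N = 1+2+1+1+2+1 = 8, so the proportions are 0.125, 0.25, 0.125, 0.125, 0.25, 0.125 (working shown to 6 dp, full precision carried).
D = 0.125² + 0.25² + 0.125² + 0.125² + 0.25² + 0.125² = 0.015625 + 0.062500 + 0.015625 + 0.015625 + 0.062500 + 0.015625 = 0.187500.
So 1/D = 5.3333, i.e. 5.33 to 2 decimal places.

5.33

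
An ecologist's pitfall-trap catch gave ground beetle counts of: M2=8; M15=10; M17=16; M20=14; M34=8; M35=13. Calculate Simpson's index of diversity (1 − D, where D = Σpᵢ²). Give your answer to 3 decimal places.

0.822

Total N = 8+10+16+14+8+13 = 69, so the proportions are 0.11594, 0.14493, 0.23188, 0.2029, 0.11594, 0.18841 (working shown to 5 dp, full precision carried).
D = 0.11594² + 0.14493² + 0.23188² + 0.2029² + 0.11594² + 0.18841² = 0.01344 + 0.02100 + 0.05377 + 0.04117 + 0.01344 + 0.03550 = 0.17832.
So 1 − D = 0.82168, i.e. 0.822 to 3 decimal places.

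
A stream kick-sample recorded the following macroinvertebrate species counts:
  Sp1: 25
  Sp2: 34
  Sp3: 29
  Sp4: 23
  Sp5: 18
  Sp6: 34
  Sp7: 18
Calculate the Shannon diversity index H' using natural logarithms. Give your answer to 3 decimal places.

Total N = 25+34+29+23+18+34+18 = 181, so the proportions are 0.13812, 0.18785, 0.16022, 0.12707, 0.09945, 0.18785, 0.09945 (working shown to 5 dp, full precision carried).
Each pᵢ ln pᵢ term: 0.13812×(-1.97962)=-0.27343, 0.18785×(-1.67214)=-0.31410, 0.16022×(-1.83120)=-0.29340, 0.12707×(-2.06300)=-0.26215, 0.09945×(-2.30813)=-0.22954, 0.18785×(-1.67214)=-0.31410, 0.09945×(-2.30813)=-0.22954.
Sum = -1.91626, so H' = 1.916.

1.916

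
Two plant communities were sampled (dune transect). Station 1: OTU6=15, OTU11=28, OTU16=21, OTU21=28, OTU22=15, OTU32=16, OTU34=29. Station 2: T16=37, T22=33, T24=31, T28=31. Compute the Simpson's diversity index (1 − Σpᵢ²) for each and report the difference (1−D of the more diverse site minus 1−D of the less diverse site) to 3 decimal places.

Station 1: N=152, proportions 0.0986842, 0.1842105, 0.1381579, 0.1842105, 0.0986842, 0.1052632, 0.1907895, giving 1−D = 0.8460873 (working shown to 7 dp, full precision carried).
Station 2: N=132, proportions 0.280303, 0.25, 0.2348485, 0.2348485, giving 1−D = 0.7486226.
Difference = |0.8460873 − 0.7486226| = 0.0974647, i.e. 0.097 to 3 decimal places.

0.097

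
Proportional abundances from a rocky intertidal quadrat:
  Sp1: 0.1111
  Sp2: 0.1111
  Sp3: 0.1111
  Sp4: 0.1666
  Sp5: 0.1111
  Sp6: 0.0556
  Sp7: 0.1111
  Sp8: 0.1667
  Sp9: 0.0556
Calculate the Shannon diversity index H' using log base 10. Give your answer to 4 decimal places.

Each pᵢ log₁₀ pᵢ term (working shown to 6 dp, full precision carried): 0.1111×(-0.954286)=-0.106021, 0.1111×(-0.954286)=-0.106021, 0.1111×(-0.954286)=-0.106021, 0.1666×(-0.778325)=-0.129669, 0.1111×(-0.954286)=-0.106021, 0.0556×(-1.254925)=-0.069774, 0.1111×(-0.954286)=-0.106021, 0.1667×(-0.778064)=-0.129703, 0.0556×(-1.254925)=-0.069774.
Sum = -0.929026, so H' = 0.9290.

0.9290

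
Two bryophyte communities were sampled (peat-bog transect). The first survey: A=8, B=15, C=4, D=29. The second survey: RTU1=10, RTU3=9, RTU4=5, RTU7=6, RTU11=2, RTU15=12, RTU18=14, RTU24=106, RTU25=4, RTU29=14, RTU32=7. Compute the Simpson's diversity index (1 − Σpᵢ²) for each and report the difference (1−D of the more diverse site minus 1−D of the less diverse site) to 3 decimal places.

The first survey: N=56, proportions 0.14286, 0.26786, 0.07143, 0.51786, giving 1−D = 0.63457 (working shown to 5 dp, full precision carried).
The second survey: N=189, proportions 0.05291, 0.04762, 0.02646, 0.03175, 0.01058, 0.06349, 0.07407, 0.56085, 0.02116, 0.07407, 0.03704, giving 1−D = 0.66174.
Difference = |0.63457 − 0.66174| = 0.02717, i.e. 0.027 to 3 decimal places.

0.027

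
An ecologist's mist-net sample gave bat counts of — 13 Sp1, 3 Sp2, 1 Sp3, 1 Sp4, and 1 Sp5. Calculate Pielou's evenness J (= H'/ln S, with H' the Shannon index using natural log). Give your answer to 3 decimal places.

0.631

Total N = 13+3+1+1+1 = 19, so the proportions are 0.68421, 0.15789, 0.05263, 0.05263, 0.05263 (working shown to 5 dp, full precision carried).
H' = −Σ pᵢ ln pᵢ = −((-0.25965) + (-0.29145) + (-0.15497) + (-0.15497) + (-0.15497)) = 1.01601.
With S = 5 species, ln S = 1.60944, so J = 1.01601/1.60944 = 0.63128, i.e. 0.631 to 3 decimal places.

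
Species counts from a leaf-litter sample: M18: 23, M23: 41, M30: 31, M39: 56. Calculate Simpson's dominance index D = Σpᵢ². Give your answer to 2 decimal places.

Total N = 23+41+31+56 = 151, so the proportions are 0.1523, 0.2715, 0.2053, 0.3709 (working shown to 4 dp, full precision carried).
D = 0.1523² + 0.2715² + 0.2053² + 0.3709² = 0.0232 + 0.0737 + 0.0421 + 0.1375 = 0.2766.
To 2 decimal places, D = 0.28.

0.28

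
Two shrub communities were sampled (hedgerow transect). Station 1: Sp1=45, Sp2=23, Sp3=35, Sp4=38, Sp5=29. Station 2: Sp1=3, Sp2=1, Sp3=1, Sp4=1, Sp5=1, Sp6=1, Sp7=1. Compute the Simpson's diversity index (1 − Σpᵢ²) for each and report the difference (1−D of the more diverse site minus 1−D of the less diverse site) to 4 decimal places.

0.0246

Station 1: N=170, proportions 0.264706, 0.135294, 0.205882, 0.223529, 0.170588, giving 1−D = 0.790173 (working shown to 6 dp, full precision carried).
Station 2: N=9, proportions 0.333333, 0.111111, 0.111111, 0.111111, 0.111111, 0.111111, 0.111111, giving 1−D = 0.814815.
Difference = |0.790173 − 0.814815| = 0.024642, i.e. 0.0246 to 4 decimal places.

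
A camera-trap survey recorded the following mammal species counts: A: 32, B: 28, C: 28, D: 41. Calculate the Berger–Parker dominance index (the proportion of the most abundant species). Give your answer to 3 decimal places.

Total N = 32+28+28+41 = 129, so the proportions are 0.24806, 0.21705, 0.21705, 0.31783 (working shown to 5 dp, full precision carried).
The largest proportion is 0.31783, i.e. d = 0.318 to 3 decimal places.

0.318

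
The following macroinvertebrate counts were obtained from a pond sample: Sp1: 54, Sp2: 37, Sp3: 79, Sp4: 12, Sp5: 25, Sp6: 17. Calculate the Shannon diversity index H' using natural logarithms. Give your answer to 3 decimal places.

1.605

Total N = 54+37+79+12+25+17 = 224, so the proportions are 0.24107, 0.16518, 0.35268, 0.05357, 0.11161, 0.07589 (working shown to 5 dp, full precision carried).
Each pᵢ ln pᵢ term: 0.24107×(-1.42266)=-0.34296, 0.16518×(-1.80073)=-0.29744, 0.35268×(-1.04220)=-0.36756, 0.05357×(-2.92674)=-0.15679, 0.11161×(-2.19277)=-0.24473, 0.07589×(-2.57843)=-0.19568.
Sum = -1.60517, so H' = 1.605.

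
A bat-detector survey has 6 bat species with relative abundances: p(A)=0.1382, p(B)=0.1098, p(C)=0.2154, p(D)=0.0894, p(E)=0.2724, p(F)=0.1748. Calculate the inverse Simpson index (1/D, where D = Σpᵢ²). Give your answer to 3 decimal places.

D = 0.1382² + 0.1098² + 0.2154² + 0.0894² + 0.2724² + 0.1748² = 0.0190992 + 0.0120560 + 0.0463972 + 0.0079924 + 0.0742018 + 0.0305550 = 0.1903016 (working shown to 7 dp, full precision carried).
So 1/D = 5.25482, i.e. 5.255 to 3 decimal places.

5.255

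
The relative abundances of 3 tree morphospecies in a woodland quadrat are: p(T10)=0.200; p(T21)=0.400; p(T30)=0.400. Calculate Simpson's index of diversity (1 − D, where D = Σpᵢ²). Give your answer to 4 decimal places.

D = 0.2² + 0.4² + 0.4² = 0.040000 + 0.160000 + 0.160000 = 0.360000 (working shown to 6 dp, full precision carried).
So 1 − D = 0.640000, i.e. 0.6400 to 4 decimal places.

0.6400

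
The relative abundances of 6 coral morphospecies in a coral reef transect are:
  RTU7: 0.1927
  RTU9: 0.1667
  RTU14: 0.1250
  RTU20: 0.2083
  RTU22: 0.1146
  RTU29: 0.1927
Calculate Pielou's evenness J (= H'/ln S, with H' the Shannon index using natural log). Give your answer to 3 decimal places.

0.987

H' = −Σ pᵢ ln pᵢ = −((-0.31730) + (-0.29865) + (-0.25993) + (-0.32678) + (-0.24826) + (-0.31730)) = 1.76823 (working shown to 5 dp, full precision carried).
With S = 6 species, ln S = 1.79176, so J = 1.76823/1.79176 = 0.98687, i.e. 0.987 to 3 decimal places.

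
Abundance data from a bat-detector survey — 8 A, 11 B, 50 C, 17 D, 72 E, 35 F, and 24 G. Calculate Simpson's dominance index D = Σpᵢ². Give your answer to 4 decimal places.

0.2115

Total N = 8+11+50+17+72+35+24 = 217, so the proportions are 0.036866, 0.050691, 0.230415, 0.078341, 0.331797, 0.16129, 0.110599 (working shown to 6 dp, full precision carried).
D = 0.036866² + 0.050691² + 0.230415² + 0.078341² + 0.331797² + 0.16129² + 0.110599² = 0.001359 + 0.002570 + 0.053091 + 0.006137 + 0.110089 + 0.026015 + 0.012232 = 0.211493.
To 4 decimal places, D = 0.2115.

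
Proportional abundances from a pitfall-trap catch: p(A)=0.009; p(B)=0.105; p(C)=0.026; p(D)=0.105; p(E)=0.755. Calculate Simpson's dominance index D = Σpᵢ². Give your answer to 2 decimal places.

0.59

D = 0.009² + 0.105² + 0.026² + 0.105² + 0.755² = 0.0001 + 0.0110 + 0.0007 + 0.0110 + 0.5700 = 0.5928 (working shown to 4 dp, full precision carried).
To 2 decimal places, D = 0.59.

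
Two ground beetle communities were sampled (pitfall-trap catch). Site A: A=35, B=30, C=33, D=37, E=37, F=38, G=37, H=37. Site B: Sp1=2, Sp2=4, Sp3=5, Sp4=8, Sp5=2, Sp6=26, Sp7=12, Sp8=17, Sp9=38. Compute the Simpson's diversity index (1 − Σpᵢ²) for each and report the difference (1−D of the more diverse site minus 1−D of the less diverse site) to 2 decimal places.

0.08

Site A: N=284, proportions 0.1232, 0.1056, 0.1162, 0.1303, 0.1303, 0.1338, 0.1303, 0.1303, giving 1−D = 0.8744 (working shown to 4 dp, full precision carried).
Site B: N=114, proportions 0.0175, 0.0351, 0.0439, 0.0702, 0.0175, 0.2281, 0.1053, 0.1491, 0.3333, giving 1−D = 0.7949.
Difference = |0.8744 − 0.7949| = 0.0795, i.e. 0.08 to 2 decimal places.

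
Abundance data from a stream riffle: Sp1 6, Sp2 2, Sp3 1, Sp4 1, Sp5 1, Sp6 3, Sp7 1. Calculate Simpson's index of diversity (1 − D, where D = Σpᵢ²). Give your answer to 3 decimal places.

0.764

Total N = 6+2+1+1+1+3+1 = 15, so the proportions are 0.4, 0.13333, 0.06667, 0.06667, 0.06667, 0.2, 0.06667 (working shown to 5 dp, full precision carried).
D = 0.4² + 0.13333² + 0.06667² + 0.06667² + 0.06667² + 0.2² + 0.06667² = 0.16000 + 0.01778 + 0.00444 + 0.00444 + 0.00444 + 0.04000 + 0.00444 = 0.23556.
So 1 − D = 0.76444, i.e. 0.764 to 3 decimal places.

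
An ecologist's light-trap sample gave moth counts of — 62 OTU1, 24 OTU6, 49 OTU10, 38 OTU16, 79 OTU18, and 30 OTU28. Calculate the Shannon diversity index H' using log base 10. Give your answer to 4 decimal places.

Total N = 62+24+49+38+79+30 = 282, so the proportions are 0.219858, 0.085106, 0.173759, 0.134752, 0.280142, 0.106383 (working shown to 6 dp, full precision carried).
Each pᵢ log₁₀ pᵢ term: 0.219858×(-0.657857)=-0.144635, 0.085106×(-1.070038)=-0.091067, 0.173759×(-0.760053)=-0.132066, 0.134752×(-0.870466)=-0.117297, 0.280142×(-0.552622)=-0.154813, 0.106383×(-0.973128)=-0.103524.
Sum = -0.743402, so H' = 0.7434.

0.7434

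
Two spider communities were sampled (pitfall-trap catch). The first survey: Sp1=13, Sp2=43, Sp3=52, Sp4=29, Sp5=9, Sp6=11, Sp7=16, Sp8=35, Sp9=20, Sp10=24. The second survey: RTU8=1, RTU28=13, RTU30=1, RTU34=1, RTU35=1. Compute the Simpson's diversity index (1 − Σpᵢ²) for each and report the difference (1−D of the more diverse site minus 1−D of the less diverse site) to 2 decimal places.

0.47

The first survey: N=252, proportions 0.0516, 0.1706, 0.2063, 0.1151, 0.0357, 0.0437, 0.0635, 0.1389, 0.0794, 0.0952, giving 1−D = 0.8705 (working shown to 4 dp, full precision carried).
The second survey: N=17, proportions 0.0588, 0.7647, 0.0588, 0.0588, 0.0588, giving 1−D = 0.4014.
Difference = |0.8705 − 0.4014| = 0.4691, i.e. 0.47 to 2 decimal places.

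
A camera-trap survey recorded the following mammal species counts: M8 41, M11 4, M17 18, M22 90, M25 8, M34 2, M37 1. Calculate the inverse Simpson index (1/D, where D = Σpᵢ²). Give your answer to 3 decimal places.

Total N = 41+4+18+90+8+2+1 = 164, so the proportions are 0.25, 0.02439, 0.109756, 0.54878, 0.04878, 0.012195, 0.006098 (working shown to 6 dp, full precision carried).
D = 0.25² + 0.02439² + 0.109756² + 0.54878² + 0.04878² + 0.012195² + 0.006098² = 0.062500 + 0.000595 + 0.012046 + 0.301160 + 0.002380 + 0.000149 + 0.000037 = 0.378867.
So 1/D = 2.63945, i.e. 2.639 to 3 decimal places.

2.639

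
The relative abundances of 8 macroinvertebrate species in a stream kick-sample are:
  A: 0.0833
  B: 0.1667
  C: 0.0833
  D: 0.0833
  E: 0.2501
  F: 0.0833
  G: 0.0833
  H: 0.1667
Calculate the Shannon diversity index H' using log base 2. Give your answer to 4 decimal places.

2.8552

Each pᵢ log₂ pᵢ term (working shown to 6 dp, full precision carried): 0.0833×(-3.585540)=-0.298675, 0.1667×(-2.584674)=-0.430865, 0.0833×(-3.585540)=-0.298675, 0.0833×(-3.585540)=-0.298675, 0.2501×(-1.999423)=-0.500056, 0.0833×(-3.585540)=-0.298675, 0.0833×(-3.585540)=-0.298675, 0.1667×(-2.584674)=-0.430865.
Sum = -2.855163, so H' = 2.8552.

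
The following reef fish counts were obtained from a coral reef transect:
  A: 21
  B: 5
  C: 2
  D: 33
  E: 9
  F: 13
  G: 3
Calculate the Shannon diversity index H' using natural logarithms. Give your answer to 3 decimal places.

1.604

Total N = 21+5+2+33+9+13+3 = 86, so the proportions are 0.24419, 0.05814, 0.02326, 0.38372, 0.10465, 0.15116, 0.03488 (working shown to 5 dp, full precision carried).
Each pᵢ ln pᵢ term: 0.24419×(-1.40982)=-0.34426, 0.05814×(-2.84491)=-0.16540, 0.02326×(-3.76120)=-0.08747, 0.38372×(-0.95784)=-0.36754, 0.10465×(-2.25712)=-0.23621, 0.15116×(-1.88940)=-0.28561, 0.03488×(-3.35574)=-0.11706.
Sum = -1.60355, so H' = 1.604.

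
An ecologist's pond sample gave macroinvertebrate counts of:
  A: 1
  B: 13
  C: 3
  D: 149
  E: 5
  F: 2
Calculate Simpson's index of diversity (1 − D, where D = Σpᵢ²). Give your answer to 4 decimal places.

Total N = 1+13+3+149+5+2 = 173, so the proportions are 0.00578, 0.075145, 0.017341, 0.861272, 0.028902, 0.011561 (working shown to 6 dp, full precision carried).
D = 0.00578² + 0.075145² + 0.017341² + 0.861272² + 0.028902² + 0.011561² = 0.000033 + 0.005647 + 0.000301 + 0.741789 + 0.000835 + 0.000134 = 0.748739.
So 1 − D = 0.251261, i.e. 0.2513 to 4 decimal places.

0.2513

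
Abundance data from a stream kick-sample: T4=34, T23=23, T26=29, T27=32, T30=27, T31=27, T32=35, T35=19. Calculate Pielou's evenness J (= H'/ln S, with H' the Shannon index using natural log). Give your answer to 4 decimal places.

Total N = 34+23+29+32+27+27+35+19 = 226, so the proportions are 0.150442, 0.10177, 0.128319, 0.141593, 0.119469, 0.119469, 0.154867, 0.084071 (working shown to 6 dp, full precision carried).
H' = −Σ pᵢ ln pᵢ = −((-0.284964) + (-0.232548) + (-0.263469) + (-0.276786) + (-0.253836) + (-0.253836) + (-0.288856) + (-0.208167)) = 2.062462.
With S = 8 species, ln S = 2.079442, so J = 2.062462/2.079442 = 0.991835, i.e. 0.9918 to 4 decimal places.

0.9918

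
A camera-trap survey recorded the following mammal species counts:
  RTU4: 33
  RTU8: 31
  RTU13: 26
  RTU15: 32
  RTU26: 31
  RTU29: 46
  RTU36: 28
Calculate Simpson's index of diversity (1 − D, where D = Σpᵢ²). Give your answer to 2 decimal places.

Total N = 33+31+26+32+31+46+28 = 227, so the proportions are 0.1454, 0.1366, 0.1145, 0.141, 0.1366, 0.2026, 0.1233 (working shown to 4 dp, full precision carried).
D = 0.1454² + 0.1366² + 0.1145² + 0.141² + 0.1366² + 0.2026² + 0.1233² = 0.0211 + 0.0186 + 0.0131 + 0.0199 + 0.0186 + 0.0411 + 0.0152 = 0.1477.
So 1 − D = 0.8523, i.e. 0.85 to 2 decimal places.

0.85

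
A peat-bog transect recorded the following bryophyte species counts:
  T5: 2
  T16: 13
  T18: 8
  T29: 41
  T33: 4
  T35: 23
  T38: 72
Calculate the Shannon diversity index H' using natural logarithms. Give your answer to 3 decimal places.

Total N = 2+13+8+41+4+23+72 = 163, so the proportions are 0.01227, 0.07975, 0.04908, 0.25153, 0.02454, 0.1411, 0.44172 (working shown to 5 dp, full precision carried).
Each pᵢ ln pᵢ term: 0.01227×(-4.40060)=-0.05400, 0.07975×(-2.52880)=-0.20168, 0.04908×(-3.01431)=-0.14794, 0.25153×(-1.38018)=-0.34716, 0.02454×(-3.70746)=-0.09098, 0.1411×(-1.95826)=-0.27632, 0.44172×(-0.81708)=-0.36092.
Sum = -1.47900, so H' = 1.479.

1.479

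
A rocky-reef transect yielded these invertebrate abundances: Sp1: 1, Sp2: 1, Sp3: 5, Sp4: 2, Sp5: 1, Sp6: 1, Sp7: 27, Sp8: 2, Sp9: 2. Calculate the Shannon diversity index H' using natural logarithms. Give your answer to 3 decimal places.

1.328

Total N = 1+1+5+2+1+1+27+2+2 = 42, so the proportions are 0.02381, 0.02381, 0.11905, 0.04762, 0.02381, 0.02381, 0.64286, 0.04762, 0.04762 (working shown to 5 dp, full precision carried).
Each pᵢ ln pᵢ term: 0.02381×(-3.73767)=-0.08899, 0.02381×(-3.73767)=-0.08899, 0.11905×(-2.12823)=-0.25336, 0.04762×(-3.04452)=-0.14498, 0.02381×(-3.73767)=-0.08899, 0.02381×(-3.73767)=-0.08899, 0.64286×(-0.44183)=-0.28404, 0.04762×(-3.04452)=-0.14498, 0.04762×(-3.04452)=-0.14498.
Sum = -1.32830, so H' = 1.328.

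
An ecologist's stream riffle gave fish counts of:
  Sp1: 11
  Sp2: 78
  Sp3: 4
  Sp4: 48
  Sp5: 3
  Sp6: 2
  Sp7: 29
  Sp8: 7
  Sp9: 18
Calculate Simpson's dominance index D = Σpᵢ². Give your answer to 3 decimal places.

0.244

Total N = 11+78+4+48+3+2+29+7+18 = 200, so the proportions are 0.055, 0.39, 0.02, 0.24, 0.015, 0.01, 0.145, 0.035, 0.09 (working shown to 5 dp, full precision carried).
D = 0.055² + 0.39² + 0.02² + 0.24² + 0.015² + 0.01² + 0.145² + 0.035² + 0.09² = 0.00302 + 0.15210 + 0.00040 + 0.05760 + 0.00022 + 0.00010 + 0.02102 + 0.00123 + 0.00810 = 0.24380.
To 3 decimal places, D = 0.244.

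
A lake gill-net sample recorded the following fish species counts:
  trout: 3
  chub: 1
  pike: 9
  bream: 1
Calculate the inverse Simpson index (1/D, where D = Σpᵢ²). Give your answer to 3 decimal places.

Total N = 3+1+9+1 = 14, so the proportions are 0.214286, 0.071429, 0.642857, 0.071429 (working shown to 6 dp, full precision carried).
D = 0.214286² + 0.071429² + 0.642857² + 0.071429² = 0.045918 + 0.005102 + 0.413265 + 0.005102 = 0.469388.
So 1/D = 2.13043, i.e. 2.130 to 3 decimal places.

2.130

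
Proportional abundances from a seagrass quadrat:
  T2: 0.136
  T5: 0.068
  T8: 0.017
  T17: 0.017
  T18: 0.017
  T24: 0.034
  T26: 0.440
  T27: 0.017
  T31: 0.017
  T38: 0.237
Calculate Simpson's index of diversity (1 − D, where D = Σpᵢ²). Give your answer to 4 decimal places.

0.7245

D = 0.136² + 0.068² + 0.017² + 0.017² + 0.017² + 0.034² + 0.44² + 0.017² + 0.017² + 0.237² = 0.018496 + 0.004624 + 0.000289 + 0.000289 + 0.000289 + 0.001156 + 0.193600 + 0.000289 + 0.000289 + 0.056169 = 0.275490 (working shown to 6 dp, full precision carried).
So 1 − D = 0.724510, i.e. 0.7245 to 4 decimal places.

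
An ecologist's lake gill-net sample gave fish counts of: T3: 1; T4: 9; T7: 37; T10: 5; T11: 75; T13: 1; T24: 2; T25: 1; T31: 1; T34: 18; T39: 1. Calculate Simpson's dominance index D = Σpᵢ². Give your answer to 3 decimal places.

0.326

Total N = 1+9+37+5+75+1+2+1+1+18+1 = 151, so the proportions are 0.00662, 0.0596, 0.24503, 0.03311, 0.49669, 0.00662, 0.01325, 0.00662, 0.00662, 0.11921, 0.00662 (working shown to 5 dp, full precision carried).
D = 0.00662² + 0.0596² + 0.24503² + 0.03311² + 0.49669² + 0.00662² + 0.01325² + 0.00662² + 0.00662² + 0.11921² + 0.00662² = 0.00004 + 0.00355 + 0.06004 + 0.00110 + 0.24670 + 0.00004 + 0.00018 + 0.00004 + 0.00004 + 0.01421 + 0.00004 = 0.32599.
To 3 decimal places, D = 0.326.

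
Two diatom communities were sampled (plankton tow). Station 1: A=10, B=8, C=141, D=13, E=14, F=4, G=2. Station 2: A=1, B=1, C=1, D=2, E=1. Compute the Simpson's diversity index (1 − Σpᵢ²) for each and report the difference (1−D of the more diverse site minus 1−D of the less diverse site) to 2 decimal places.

Station 1: N=192, proportions 0.0521, 0.0417, 0.7344, 0.0677, 0.0729, 0.0208, 0.0104, giving 1−D = 0.4458 (working shown to 4 dp, full precision carried).
Station 2: N=6, proportions 0.1667, 0.1667, 0.1667, 0.3333, 0.1667, giving 1−D = 0.7778.
Difference = |0.4458 − 0.7778| = 0.3320, i.e. 0.33 to 2 decimal places.

0.33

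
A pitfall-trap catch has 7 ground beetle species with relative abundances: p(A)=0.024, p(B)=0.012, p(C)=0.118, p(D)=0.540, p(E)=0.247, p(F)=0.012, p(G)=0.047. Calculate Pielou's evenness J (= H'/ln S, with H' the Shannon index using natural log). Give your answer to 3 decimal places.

0.652

H' = −Σ pᵢ ln pᵢ = −((-0.08951) + (-0.05307) + (-0.25217) + (-0.33274) + (-0.34540) + (-0.05307) + (-0.14371)) = 1.26968 (working shown to 5 dp, full precision carried).
With S = 7 species, ln S = 1.94591, so J = 1.26968/1.94591 = 0.65249, i.e. 0.652 to 3 decimal places.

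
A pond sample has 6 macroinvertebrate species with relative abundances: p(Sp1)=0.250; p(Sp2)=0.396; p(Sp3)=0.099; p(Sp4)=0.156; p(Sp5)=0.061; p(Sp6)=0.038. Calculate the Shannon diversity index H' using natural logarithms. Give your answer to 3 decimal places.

1.527

Each pᵢ ln pᵢ term (working shown to 5 dp, full precision carried): 0.25×(-1.38629)=-0.34657, 0.396×(-0.92634)=-0.36683, 0.099×(-2.31264)=-0.22895, 0.156×(-1.85790)=-0.28983, 0.061×(-2.79688)=-0.17061, 0.038×(-3.27017)=-0.12427.
Sum = -1.52706, so H' = 1.527.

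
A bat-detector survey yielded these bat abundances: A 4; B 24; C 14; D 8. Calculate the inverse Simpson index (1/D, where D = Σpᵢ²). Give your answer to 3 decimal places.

Total N = 4+24+14+8 = 50, so the proportions are 0.08, 0.48, 0.28, 0.16 (working shown to 6 dp, full precision carried).
D = 0.08² + 0.48² + 0.28² + 0.16² = 0.006400 + 0.230400 + 0.078400 + 0.025600 = 0.340800.
So 1/D = 2.93427, i.e. 2.934 to 3 decimal places.

2.934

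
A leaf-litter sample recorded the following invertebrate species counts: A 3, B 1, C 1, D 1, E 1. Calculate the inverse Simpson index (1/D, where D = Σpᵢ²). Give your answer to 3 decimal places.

3.769

Total N = 3+1+1+1+1 = 7, so the proportions are 0.4285714, 0.1428571, 0.1428571, 0.1428571, 0.1428571 (working shown to 7 dp, full precision carried).
D = 0.4285714² + 0.1428571² + 0.1428571² + 0.1428571² + 0.1428571² = 0.1836735 + 0.0204082 + 0.0204082 + 0.0204082 + 0.0204082 = 0.2653061.
So 1/D = 3.76923, i.e. 3.769 to 3 decimal places.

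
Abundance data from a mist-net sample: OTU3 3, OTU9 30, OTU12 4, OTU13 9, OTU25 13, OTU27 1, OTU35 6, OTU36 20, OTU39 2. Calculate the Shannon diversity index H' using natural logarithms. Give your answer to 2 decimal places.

1.79

Total N = 3+30+4+9+13+1+6+20+2 = 88, so the proportions are 0.03409, 0.34091, 0.04545, 0.10227, 0.14773, 0.01136, 0.06818, 0.22727, 0.02273 (working shown to 5 dp, full precision carried).
Each pᵢ ln pᵢ term: 0.03409×(-3.37872)=-0.11518, 0.34091×(-1.07614)=-0.36687, 0.04545×(-3.09104)=-0.14050, 0.10227×(-2.28011)=-0.23319, 0.14773×(-1.91239)=-0.28251, 0.01136×(-4.47734)=-0.05088, 0.06818×(-2.68558)=-0.18311, 0.22727×(-1.48160)=-0.33673, 0.02273×(-3.78419)=-0.08600.
Sum = -1.79498, so H' = 1.79.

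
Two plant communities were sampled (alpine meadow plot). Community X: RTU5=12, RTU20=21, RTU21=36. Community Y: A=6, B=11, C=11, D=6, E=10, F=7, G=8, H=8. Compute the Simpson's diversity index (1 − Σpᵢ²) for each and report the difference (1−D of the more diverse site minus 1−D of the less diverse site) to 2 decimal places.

0.26

Community X: N=69, proportions 0.1739, 0.3043, 0.5217, giving 1−D = 0.6049 (working shown to 4 dp, full precision carried).
Community Y: N=67, proportions 0.0896, 0.1642, 0.1642, 0.0896, 0.1493, 0.1045, 0.1194, 0.1194, giving 1−D = 0.8683.
Difference = |0.6049 − 0.8683| = 0.2634, i.e. 0.26 to 2 decimal places.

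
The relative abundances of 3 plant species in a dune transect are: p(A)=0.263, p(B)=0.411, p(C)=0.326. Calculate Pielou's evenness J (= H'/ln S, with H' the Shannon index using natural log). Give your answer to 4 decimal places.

H' = −Σ pᵢ ln pᵢ = −((-0.351263) + (-0.365446) + (-0.365400)) = 1.082108 (working shown to 6 dp, full precision carried).
With S = 3 species, ln S = 1.098612, so J = 1.082108/1.098612 = 0.984978, i.e. 0.9850 to 4 decimal places.

0.9850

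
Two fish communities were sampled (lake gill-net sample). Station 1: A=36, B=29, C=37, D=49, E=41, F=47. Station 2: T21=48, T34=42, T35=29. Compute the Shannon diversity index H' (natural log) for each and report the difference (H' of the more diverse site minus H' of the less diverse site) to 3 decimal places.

0.699

Station 1: N=239, proportions 0.15063, 0.12134, 0.15481, 0.20502, 0.17155, 0.19665, giving H' = 1.77699 (working shown to 5 dp, full precision carried).
Station 2: N=119, proportions 0.40336, 0.35294, 0.2437, giving H' = 1.07785.
Difference = |1.77699 − 1.07785| = 0.69914, i.e. 0.699 to 3 decimal places.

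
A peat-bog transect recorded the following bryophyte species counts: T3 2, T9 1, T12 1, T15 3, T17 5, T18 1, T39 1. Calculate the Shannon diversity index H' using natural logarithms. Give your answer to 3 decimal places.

1.730

Total N = 2+1+1+3+5+1+1 = 14, so the proportions are 0.14286, 0.07143, 0.07143, 0.21429, 0.35714, 0.07143, 0.07143 (working shown to 5 dp, full precision carried).
Each pᵢ ln pᵢ term: 0.14286×(-1.94591)=-0.27799, 0.07143×(-2.63906)=-0.18850, 0.07143×(-2.63906)=-0.18850, 0.21429×(-1.54045)=-0.33010, 0.35714×(-1.02962)=-0.36772, 0.07143×(-2.63906)=-0.18850, 0.07143×(-2.63906)=-0.18850.
Sum = -1.72982, so H' = 1.730.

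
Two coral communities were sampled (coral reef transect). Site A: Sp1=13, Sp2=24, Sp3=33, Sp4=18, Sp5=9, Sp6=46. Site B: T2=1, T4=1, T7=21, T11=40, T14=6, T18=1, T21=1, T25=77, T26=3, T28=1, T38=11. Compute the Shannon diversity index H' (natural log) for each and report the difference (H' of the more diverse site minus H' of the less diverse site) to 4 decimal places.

Site A: N=143, proportions 0.090909, 0.167832, 0.230769, 0.125874, 0.062937, 0.321678, giving H' = 1.655701 (working shown to 6 dp, full precision carried).
Site B: N=163, proportions 0.006135, 0.006135, 0.128834, 0.245399, 0.03681, 0.006135, 0.006135, 0.472393, 0.018405, 0.006135, 0.067485, giving H' = 1.496288.
Difference = |1.655701 − 1.496288| = 0.159413, i.e. 0.1594 to 4 decimal places.

0.1594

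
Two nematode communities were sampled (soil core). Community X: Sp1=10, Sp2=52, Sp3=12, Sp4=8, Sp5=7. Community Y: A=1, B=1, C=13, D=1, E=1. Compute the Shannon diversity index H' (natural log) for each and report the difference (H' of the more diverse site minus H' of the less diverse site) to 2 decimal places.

0.37

Community X: N=89, proportions 0.1124, 0.5843, 0.1348, 0.0899, 0.0787, giving H' = 1.2463 (working shown to 4 dp, full precision carried).
Community Y: N=17, proportions 0.0588, 0.0588, 0.7647, 0.0588, 0.0588, giving H' = 0.8718.
Difference = |1.2463 − 0.8718| = 0.3745, i.e. 0.37 to 2 decimal places.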